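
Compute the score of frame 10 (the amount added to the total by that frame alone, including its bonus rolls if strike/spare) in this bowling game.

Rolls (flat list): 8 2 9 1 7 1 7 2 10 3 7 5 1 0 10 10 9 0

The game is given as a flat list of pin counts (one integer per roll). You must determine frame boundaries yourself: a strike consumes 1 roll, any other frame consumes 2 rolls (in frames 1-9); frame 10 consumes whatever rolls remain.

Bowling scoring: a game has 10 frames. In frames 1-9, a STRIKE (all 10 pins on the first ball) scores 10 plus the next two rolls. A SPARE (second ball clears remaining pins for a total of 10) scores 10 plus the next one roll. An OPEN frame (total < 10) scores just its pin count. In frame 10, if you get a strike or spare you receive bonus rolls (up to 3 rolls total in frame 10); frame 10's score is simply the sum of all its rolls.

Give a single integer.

Frame 1: SPARE (8+2=10). 10 + next roll (9) = 19. Cumulative: 19
Frame 2: SPARE (9+1=10). 10 + next roll (7) = 17. Cumulative: 36
Frame 3: OPEN (7+1=8). Cumulative: 44
Frame 4: OPEN (7+2=9). Cumulative: 53
Frame 5: STRIKE. 10 + next two rolls (3+7) = 20. Cumulative: 73
Frame 6: SPARE (3+7=10). 10 + next roll (5) = 15. Cumulative: 88
Frame 7: OPEN (5+1=6). Cumulative: 94
Frame 8: SPARE (0+10=10). 10 + next roll (10) = 20. Cumulative: 114
Frame 9: STRIKE. 10 + next two rolls (9+0) = 19. Cumulative: 133
Frame 10: OPEN. Sum of all frame-10 rolls (9+0) = 9. Cumulative: 142

Answer: 9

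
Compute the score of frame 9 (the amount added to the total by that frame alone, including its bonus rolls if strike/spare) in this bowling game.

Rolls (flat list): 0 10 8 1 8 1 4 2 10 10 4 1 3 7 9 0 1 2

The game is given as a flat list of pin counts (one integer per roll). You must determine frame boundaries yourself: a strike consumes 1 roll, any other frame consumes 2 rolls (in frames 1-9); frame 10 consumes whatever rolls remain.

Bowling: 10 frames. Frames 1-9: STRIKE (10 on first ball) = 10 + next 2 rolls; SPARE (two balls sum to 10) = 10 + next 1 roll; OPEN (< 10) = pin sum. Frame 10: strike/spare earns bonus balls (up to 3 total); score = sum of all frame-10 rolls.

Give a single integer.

Answer: 9

Derivation:
Frame 1: SPARE (0+10=10). 10 + next roll (8) = 18. Cumulative: 18
Frame 2: OPEN (8+1=9). Cumulative: 27
Frame 3: OPEN (8+1=9). Cumulative: 36
Frame 4: OPEN (4+2=6). Cumulative: 42
Frame 5: STRIKE. 10 + next two rolls (10+4) = 24. Cumulative: 66
Frame 6: STRIKE. 10 + next two rolls (4+1) = 15. Cumulative: 81
Frame 7: OPEN (4+1=5). Cumulative: 86
Frame 8: SPARE (3+7=10). 10 + next roll (9) = 19. Cumulative: 105
Frame 9: OPEN (9+0=9). Cumulative: 114
Frame 10: OPEN. Sum of all frame-10 rolls (1+2) = 3. Cumulative: 117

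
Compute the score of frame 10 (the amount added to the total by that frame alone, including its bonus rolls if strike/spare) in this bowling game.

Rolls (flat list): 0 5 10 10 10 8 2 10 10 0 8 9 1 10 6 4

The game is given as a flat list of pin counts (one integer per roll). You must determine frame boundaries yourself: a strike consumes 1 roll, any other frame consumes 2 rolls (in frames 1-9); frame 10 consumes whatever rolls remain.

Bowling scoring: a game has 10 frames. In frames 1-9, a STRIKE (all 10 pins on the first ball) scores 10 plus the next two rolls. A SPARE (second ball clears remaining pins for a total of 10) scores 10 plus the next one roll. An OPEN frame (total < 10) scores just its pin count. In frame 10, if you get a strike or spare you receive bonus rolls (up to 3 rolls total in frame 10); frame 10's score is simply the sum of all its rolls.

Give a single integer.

Frame 1: OPEN (0+5=5). Cumulative: 5
Frame 2: STRIKE. 10 + next two rolls (10+10) = 30. Cumulative: 35
Frame 3: STRIKE. 10 + next two rolls (10+8) = 28. Cumulative: 63
Frame 4: STRIKE. 10 + next two rolls (8+2) = 20. Cumulative: 83
Frame 5: SPARE (8+2=10). 10 + next roll (10) = 20. Cumulative: 103
Frame 6: STRIKE. 10 + next two rolls (10+0) = 20. Cumulative: 123
Frame 7: STRIKE. 10 + next two rolls (0+8) = 18. Cumulative: 141
Frame 8: OPEN (0+8=8). Cumulative: 149
Frame 9: SPARE (9+1=10). 10 + next roll (10) = 20. Cumulative: 169
Frame 10: STRIKE. Sum of all frame-10 rolls (10+6+4) = 20. Cumulative: 189

Answer: 20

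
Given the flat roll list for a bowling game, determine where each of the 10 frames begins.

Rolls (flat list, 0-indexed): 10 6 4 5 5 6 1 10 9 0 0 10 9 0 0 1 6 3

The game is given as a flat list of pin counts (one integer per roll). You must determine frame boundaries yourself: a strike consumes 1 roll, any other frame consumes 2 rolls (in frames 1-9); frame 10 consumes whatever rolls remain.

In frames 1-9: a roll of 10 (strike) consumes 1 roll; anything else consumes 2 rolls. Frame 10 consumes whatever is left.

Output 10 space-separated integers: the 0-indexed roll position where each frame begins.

Frame 1 starts at roll index 0: roll=10 (strike), consumes 1 roll
Frame 2 starts at roll index 1: rolls=6,4 (sum=10), consumes 2 rolls
Frame 3 starts at roll index 3: rolls=5,5 (sum=10), consumes 2 rolls
Frame 4 starts at roll index 5: rolls=6,1 (sum=7), consumes 2 rolls
Frame 5 starts at roll index 7: roll=10 (strike), consumes 1 roll
Frame 6 starts at roll index 8: rolls=9,0 (sum=9), consumes 2 rolls
Frame 7 starts at roll index 10: rolls=0,10 (sum=10), consumes 2 rolls
Frame 8 starts at roll index 12: rolls=9,0 (sum=9), consumes 2 rolls
Frame 9 starts at roll index 14: rolls=0,1 (sum=1), consumes 2 rolls
Frame 10 starts at roll index 16: 2 remaining rolls

Answer: 0 1 3 5 7 8 10 12 14 16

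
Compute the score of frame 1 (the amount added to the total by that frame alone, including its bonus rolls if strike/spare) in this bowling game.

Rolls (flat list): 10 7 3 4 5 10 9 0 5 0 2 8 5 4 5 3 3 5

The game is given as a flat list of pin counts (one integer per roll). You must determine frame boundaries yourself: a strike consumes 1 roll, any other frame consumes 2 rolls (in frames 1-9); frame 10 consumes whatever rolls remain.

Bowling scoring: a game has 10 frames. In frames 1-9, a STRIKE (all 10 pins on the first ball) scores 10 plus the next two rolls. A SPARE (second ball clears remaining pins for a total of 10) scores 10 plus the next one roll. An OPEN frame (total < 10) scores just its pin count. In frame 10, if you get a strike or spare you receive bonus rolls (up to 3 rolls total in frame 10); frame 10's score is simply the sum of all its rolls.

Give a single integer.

Frame 1: STRIKE. 10 + next two rolls (7+3) = 20. Cumulative: 20
Frame 2: SPARE (7+3=10). 10 + next roll (4) = 14. Cumulative: 34
Frame 3: OPEN (4+5=9). Cumulative: 43

Answer: 20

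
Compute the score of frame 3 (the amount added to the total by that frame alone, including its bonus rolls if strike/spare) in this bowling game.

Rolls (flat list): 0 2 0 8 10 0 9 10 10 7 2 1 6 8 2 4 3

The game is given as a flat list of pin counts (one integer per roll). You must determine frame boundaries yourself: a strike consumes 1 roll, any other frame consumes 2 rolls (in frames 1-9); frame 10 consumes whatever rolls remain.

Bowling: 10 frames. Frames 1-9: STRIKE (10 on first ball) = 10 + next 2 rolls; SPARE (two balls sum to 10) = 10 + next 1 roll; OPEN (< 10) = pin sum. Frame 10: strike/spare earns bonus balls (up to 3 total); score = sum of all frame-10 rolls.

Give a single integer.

Frame 1: OPEN (0+2=2). Cumulative: 2
Frame 2: OPEN (0+8=8). Cumulative: 10
Frame 3: STRIKE. 10 + next two rolls (0+9) = 19. Cumulative: 29
Frame 4: OPEN (0+9=9). Cumulative: 38
Frame 5: STRIKE. 10 + next two rolls (10+7) = 27. Cumulative: 65

Answer: 19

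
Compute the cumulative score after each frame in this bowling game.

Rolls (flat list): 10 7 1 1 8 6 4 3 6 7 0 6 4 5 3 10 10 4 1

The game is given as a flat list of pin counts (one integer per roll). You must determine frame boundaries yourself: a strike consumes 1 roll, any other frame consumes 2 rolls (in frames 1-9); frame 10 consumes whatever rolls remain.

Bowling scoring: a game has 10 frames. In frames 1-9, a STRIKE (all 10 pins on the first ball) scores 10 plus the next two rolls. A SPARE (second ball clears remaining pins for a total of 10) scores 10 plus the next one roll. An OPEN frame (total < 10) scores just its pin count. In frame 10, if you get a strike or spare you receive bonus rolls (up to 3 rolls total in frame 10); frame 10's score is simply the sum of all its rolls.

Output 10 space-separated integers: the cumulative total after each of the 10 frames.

Frame 1: STRIKE. 10 + next two rolls (7+1) = 18. Cumulative: 18
Frame 2: OPEN (7+1=8). Cumulative: 26
Frame 3: OPEN (1+8=9). Cumulative: 35
Frame 4: SPARE (6+4=10). 10 + next roll (3) = 13. Cumulative: 48
Frame 5: OPEN (3+6=9). Cumulative: 57
Frame 6: OPEN (7+0=7). Cumulative: 64
Frame 7: SPARE (6+4=10). 10 + next roll (5) = 15. Cumulative: 79
Frame 8: OPEN (5+3=8). Cumulative: 87
Frame 9: STRIKE. 10 + next two rolls (10+4) = 24. Cumulative: 111
Frame 10: STRIKE. Sum of all frame-10 rolls (10+4+1) = 15. Cumulative: 126

Answer: 18 26 35 48 57 64 79 87 111 126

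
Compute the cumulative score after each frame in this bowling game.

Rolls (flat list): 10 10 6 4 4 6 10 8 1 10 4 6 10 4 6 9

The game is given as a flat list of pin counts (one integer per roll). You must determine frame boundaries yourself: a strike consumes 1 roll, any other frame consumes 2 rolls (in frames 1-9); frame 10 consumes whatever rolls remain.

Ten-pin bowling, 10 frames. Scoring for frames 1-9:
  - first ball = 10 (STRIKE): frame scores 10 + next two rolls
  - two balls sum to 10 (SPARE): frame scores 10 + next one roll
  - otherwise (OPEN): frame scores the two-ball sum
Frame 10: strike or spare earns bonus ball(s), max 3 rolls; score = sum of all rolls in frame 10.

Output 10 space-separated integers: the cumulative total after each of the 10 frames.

Frame 1: STRIKE. 10 + next two rolls (10+6) = 26. Cumulative: 26
Frame 2: STRIKE. 10 + next two rolls (6+4) = 20. Cumulative: 46
Frame 3: SPARE (6+4=10). 10 + next roll (4) = 14. Cumulative: 60
Frame 4: SPARE (4+6=10). 10 + next roll (10) = 20. Cumulative: 80
Frame 5: STRIKE. 10 + next two rolls (8+1) = 19. Cumulative: 99
Frame 6: OPEN (8+1=9). Cumulative: 108
Frame 7: STRIKE. 10 + next two rolls (4+6) = 20. Cumulative: 128
Frame 8: SPARE (4+6=10). 10 + next roll (10) = 20. Cumulative: 148
Frame 9: STRIKE. 10 + next two rolls (4+6) = 20. Cumulative: 168
Frame 10: SPARE. Sum of all frame-10 rolls (4+6+9) = 19. Cumulative: 187

Answer: 26 46 60 80 99 108 128 148 168 187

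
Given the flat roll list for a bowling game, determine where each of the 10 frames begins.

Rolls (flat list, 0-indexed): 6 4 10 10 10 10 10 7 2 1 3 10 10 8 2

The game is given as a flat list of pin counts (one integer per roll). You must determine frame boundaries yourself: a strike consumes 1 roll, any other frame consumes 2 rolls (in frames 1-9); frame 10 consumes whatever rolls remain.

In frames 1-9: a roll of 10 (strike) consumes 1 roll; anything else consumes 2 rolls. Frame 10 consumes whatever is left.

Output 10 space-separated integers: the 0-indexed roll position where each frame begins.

Frame 1 starts at roll index 0: rolls=6,4 (sum=10), consumes 2 rolls
Frame 2 starts at roll index 2: roll=10 (strike), consumes 1 roll
Frame 3 starts at roll index 3: roll=10 (strike), consumes 1 roll
Frame 4 starts at roll index 4: roll=10 (strike), consumes 1 roll
Frame 5 starts at roll index 5: roll=10 (strike), consumes 1 roll
Frame 6 starts at roll index 6: roll=10 (strike), consumes 1 roll
Frame 7 starts at roll index 7: rolls=7,2 (sum=9), consumes 2 rolls
Frame 8 starts at roll index 9: rolls=1,3 (sum=4), consumes 2 rolls
Frame 9 starts at roll index 11: roll=10 (strike), consumes 1 roll
Frame 10 starts at roll index 12: 3 remaining rolls

Answer: 0 2 3 4 5 6 7 9 11 12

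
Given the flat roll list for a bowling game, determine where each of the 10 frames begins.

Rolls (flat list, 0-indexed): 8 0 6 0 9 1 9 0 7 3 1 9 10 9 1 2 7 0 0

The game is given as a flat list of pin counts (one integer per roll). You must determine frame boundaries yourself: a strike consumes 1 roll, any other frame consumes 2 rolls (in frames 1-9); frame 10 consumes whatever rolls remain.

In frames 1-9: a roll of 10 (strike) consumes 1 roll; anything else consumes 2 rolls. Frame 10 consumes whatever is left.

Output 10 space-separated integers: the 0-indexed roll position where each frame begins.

Frame 1 starts at roll index 0: rolls=8,0 (sum=8), consumes 2 rolls
Frame 2 starts at roll index 2: rolls=6,0 (sum=6), consumes 2 rolls
Frame 3 starts at roll index 4: rolls=9,1 (sum=10), consumes 2 rolls
Frame 4 starts at roll index 6: rolls=9,0 (sum=9), consumes 2 rolls
Frame 5 starts at roll index 8: rolls=7,3 (sum=10), consumes 2 rolls
Frame 6 starts at roll index 10: rolls=1,9 (sum=10), consumes 2 rolls
Frame 7 starts at roll index 12: roll=10 (strike), consumes 1 roll
Frame 8 starts at roll index 13: rolls=9,1 (sum=10), consumes 2 rolls
Frame 9 starts at roll index 15: rolls=2,7 (sum=9), consumes 2 rolls
Frame 10 starts at roll index 17: 2 remaining rolls

Answer: 0 2 4 6 8 10 12 13 15 17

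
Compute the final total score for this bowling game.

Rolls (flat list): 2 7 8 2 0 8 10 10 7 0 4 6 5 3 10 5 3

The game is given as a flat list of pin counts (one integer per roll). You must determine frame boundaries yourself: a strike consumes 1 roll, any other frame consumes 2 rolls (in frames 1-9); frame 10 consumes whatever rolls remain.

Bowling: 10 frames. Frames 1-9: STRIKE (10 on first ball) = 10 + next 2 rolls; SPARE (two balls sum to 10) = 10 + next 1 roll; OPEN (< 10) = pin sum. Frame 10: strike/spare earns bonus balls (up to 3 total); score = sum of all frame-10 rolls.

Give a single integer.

Frame 1: OPEN (2+7=9). Cumulative: 9
Frame 2: SPARE (8+2=10). 10 + next roll (0) = 10. Cumulative: 19
Frame 3: OPEN (0+8=8). Cumulative: 27
Frame 4: STRIKE. 10 + next two rolls (10+7) = 27. Cumulative: 54
Frame 5: STRIKE. 10 + next two rolls (7+0) = 17. Cumulative: 71
Frame 6: OPEN (7+0=7). Cumulative: 78
Frame 7: SPARE (4+6=10). 10 + next roll (5) = 15. Cumulative: 93
Frame 8: OPEN (5+3=8). Cumulative: 101
Frame 9: STRIKE. 10 + next two rolls (5+3) = 18. Cumulative: 119
Frame 10: OPEN. Sum of all frame-10 rolls (5+3) = 8. Cumulative: 127

Answer: 127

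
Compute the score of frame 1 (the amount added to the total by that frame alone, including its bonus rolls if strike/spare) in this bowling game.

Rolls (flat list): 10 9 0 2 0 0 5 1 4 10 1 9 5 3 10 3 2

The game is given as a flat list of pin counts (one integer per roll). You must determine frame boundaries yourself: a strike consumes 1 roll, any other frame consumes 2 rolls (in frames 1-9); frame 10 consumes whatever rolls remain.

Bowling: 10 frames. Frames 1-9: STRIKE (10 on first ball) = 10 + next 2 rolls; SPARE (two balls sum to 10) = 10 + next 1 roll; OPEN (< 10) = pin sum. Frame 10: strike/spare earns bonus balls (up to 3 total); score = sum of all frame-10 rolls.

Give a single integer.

Answer: 19

Derivation:
Frame 1: STRIKE. 10 + next two rolls (9+0) = 19. Cumulative: 19
Frame 2: OPEN (9+0=9). Cumulative: 28
Frame 3: OPEN (2+0=2). Cumulative: 30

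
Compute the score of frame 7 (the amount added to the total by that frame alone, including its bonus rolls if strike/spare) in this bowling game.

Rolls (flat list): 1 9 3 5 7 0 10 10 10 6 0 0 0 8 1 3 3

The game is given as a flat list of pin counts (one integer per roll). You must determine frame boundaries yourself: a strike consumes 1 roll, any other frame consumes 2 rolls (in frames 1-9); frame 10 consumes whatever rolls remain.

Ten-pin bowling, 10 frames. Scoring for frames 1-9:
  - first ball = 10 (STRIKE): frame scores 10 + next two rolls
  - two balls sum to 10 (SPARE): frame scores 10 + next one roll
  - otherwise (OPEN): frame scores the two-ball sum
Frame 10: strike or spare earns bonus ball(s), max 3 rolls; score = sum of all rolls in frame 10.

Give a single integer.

Frame 1: SPARE (1+9=10). 10 + next roll (3) = 13. Cumulative: 13
Frame 2: OPEN (3+5=8). Cumulative: 21
Frame 3: OPEN (7+0=7). Cumulative: 28
Frame 4: STRIKE. 10 + next two rolls (10+10) = 30. Cumulative: 58
Frame 5: STRIKE. 10 + next two rolls (10+6) = 26. Cumulative: 84
Frame 6: STRIKE. 10 + next two rolls (6+0) = 16. Cumulative: 100
Frame 7: OPEN (6+0=6). Cumulative: 106
Frame 8: OPEN (0+0=0). Cumulative: 106
Frame 9: OPEN (8+1=9). Cumulative: 115

Answer: 6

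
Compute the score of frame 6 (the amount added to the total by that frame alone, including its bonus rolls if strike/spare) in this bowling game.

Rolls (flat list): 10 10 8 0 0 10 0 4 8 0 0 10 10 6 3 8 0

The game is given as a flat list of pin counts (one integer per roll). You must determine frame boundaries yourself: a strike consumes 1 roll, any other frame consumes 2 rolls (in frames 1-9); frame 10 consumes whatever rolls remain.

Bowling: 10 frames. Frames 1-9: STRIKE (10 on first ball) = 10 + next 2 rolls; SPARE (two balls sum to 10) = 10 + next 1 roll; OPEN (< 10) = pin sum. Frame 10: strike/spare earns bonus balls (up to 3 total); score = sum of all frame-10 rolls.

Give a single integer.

Frame 1: STRIKE. 10 + next two rolls (10+8) = 28. Cumulative: 28
Frame 2: STRIKE. 10 + next two rolls (8+0) = 18. Cumulative: 46
Frame 3: OPEN (8+0=8). Cumulative: 54
Frame 4: SPARE (0+10=10). 10 + next roll (0) = 10. Cumulative: 64
Frame 5: OPEN (0+4=4). Cumulative: 68
Frame 6: OPEN (8+0=8). Cumulative: 76
Frame 7: SPARE (0+10=10). 10 + next roll (10) = 20. Cumulative: 96
Frame 8: STRIKE. 10 + next two rolls (6+3) = 19. Cumulative: 115

Answer: 8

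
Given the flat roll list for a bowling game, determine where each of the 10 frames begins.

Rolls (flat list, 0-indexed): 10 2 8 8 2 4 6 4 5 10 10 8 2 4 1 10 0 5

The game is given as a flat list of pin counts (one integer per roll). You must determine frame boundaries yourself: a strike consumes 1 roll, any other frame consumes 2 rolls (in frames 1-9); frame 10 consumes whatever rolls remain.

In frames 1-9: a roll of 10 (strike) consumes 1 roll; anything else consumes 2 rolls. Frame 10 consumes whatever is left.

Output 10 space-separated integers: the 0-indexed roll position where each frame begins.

Frame 1 starts at roll index 0: roll=10 (strike), consumes 1 roll
Frame 2 starts at roll index 1: rolls=2,8 (sum=10), consumes 2 rolls
Frame 3 starts at roll index 3: rolls=8,2 (sum=10), consumes 2 rolls
Frame 4 starts at roll index 5: rolls=4,6 (sum=10), consumes 2 rolls
Frame 5 starts at roll index 7: rolls=4,5 (sum=9), consumes 2 rolls
Frame 6 starts at roll index 9: roll=10 (strike), consumes 1 roll
Frame 7 starts at roll index 10: roll=10 (strike), consumes 1 roll
Frame 8 starts at roll index 11: rolls=8,2 (sum=10), consumes 2 rolls
Frame 9 starts at roll index 13: rolls=4,1 (sum=5), consumes 2 rolls
Frame 10 starts at roll index 15: 3 remaining rolls

Answer: 0 1 3 5 7 9 10 11 13 15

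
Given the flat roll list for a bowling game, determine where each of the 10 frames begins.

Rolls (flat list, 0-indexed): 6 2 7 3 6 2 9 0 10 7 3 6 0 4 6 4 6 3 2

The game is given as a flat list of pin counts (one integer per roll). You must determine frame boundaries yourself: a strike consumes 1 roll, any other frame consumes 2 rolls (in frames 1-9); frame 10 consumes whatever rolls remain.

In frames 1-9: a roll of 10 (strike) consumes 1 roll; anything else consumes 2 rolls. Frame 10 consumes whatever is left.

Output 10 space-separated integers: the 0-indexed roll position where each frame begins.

Frame 1 starts at roll index 0: rolls=6,2 (sum=8), consumes 2 rolls
Frame 2 starts at roll index 2: rolls=7,3 (sum=10), consumes 2 rolls
Frame 3 starts at roll index 4: rolls=6,2 (sum=8), consumes 2 rolls
Frame 4 starts at roll index 6: rolls=9,0 (sum=9), consumes 2 rolls
Frame 5 starts at roll index 8: roll=10 (strike), consumes 1 roll
Frame 6 starts at roll index 9: rolls=7,3 (sum=10), consumes 2 rolls
Frame 7 starts at roll index 11: rolls=6,0 (sum=6), consumes 2 rolls
Frame 8 starts at roll index 13: rolls=4,6 (sum=10), consumes 2 rolls
Frame 9 starts at roll index 15: rolls=4,6 (sum=10), consumes 2 rolls
Frame 10 starts at roll index 17: 2 remaining rolls

Answer: 0 2 4 6 8 9 11 13 15 17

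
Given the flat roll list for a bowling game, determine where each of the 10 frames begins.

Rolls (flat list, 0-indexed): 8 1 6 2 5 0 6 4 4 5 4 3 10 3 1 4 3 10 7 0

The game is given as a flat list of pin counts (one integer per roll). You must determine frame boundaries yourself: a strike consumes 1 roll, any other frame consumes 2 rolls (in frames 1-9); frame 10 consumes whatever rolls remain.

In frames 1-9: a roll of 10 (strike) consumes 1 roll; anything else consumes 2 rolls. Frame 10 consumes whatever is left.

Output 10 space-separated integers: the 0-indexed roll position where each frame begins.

Answer: 0 2 4 6 8 10 12 13 15 17

Derivation:
Frame 1 starts at roll index 0: rolls=8,1 (sum=9), consumes 2 rolls
Frame 2 starts at roll index 2: rolls=6,2 (sum=8), consumes 2 rolls
Frame 3 starts at roll index 4: rolls=5,0 (sum=5), consumes 2 rolls
Frame 4 starts at roll index 6: rolls=6,4 (sum=10), consumes 2 rolls
Frame 5 starts at roll index 8: rolls=4,5 (sum=9), consumes 2 rolls
Frame 6 starts at roll index 10: rolls=4,3 (sum=7), consumes 2 rolls
Frame 7 starts at roll index 12: roll=10 (strike), consumes 1 roll
Frame 8 starts at roll index 13: rolls=3,1 (sum=4), consumes 2 rolls
Frame 9 starts at roll index 15: rolls=4,3 (sum=7), consumes 2 rolls
Frame 10 starts at roll index 17: 3 remaining rolls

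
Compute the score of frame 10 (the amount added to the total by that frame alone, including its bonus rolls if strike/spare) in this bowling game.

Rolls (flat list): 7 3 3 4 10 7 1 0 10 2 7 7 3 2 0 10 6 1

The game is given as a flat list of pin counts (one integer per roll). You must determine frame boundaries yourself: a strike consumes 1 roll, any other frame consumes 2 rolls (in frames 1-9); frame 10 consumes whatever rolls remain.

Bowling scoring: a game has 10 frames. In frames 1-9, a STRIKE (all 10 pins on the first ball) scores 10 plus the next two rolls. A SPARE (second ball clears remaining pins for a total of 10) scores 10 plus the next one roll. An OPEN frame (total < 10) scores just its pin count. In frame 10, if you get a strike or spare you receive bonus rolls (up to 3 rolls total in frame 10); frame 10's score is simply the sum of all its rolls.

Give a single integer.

Frame 1: SPARE (7+3=10). 10 + next roll (3) = 13. Cumulative: 13
Frame 2: OPEN (3+4=7). Cumulative: 20
Frame 3: STRIKE. 10 + next two rolls (7+1) = 18. Cumulative: 38
Frame 4: OPEN (7+1=8). Cumulative: 46
Frame 5: SPARE (0+10=10). 10 + next roll (2) = 12. Cumulative: 58
Frame 6: OPEN (2+7=9). Cumulative: 67
Frame 7: SPARE (7+3=10). 10 + next roll (2) = 12. Cumulative: 79
Frame 8: OPEN (2+0=2). Cumulative: 81
Frame 9: STRIKE. 10 + next two rolls (6+1) = 17. Cumulative: 98
Frame 10: OPEN. Sum of all frame-10 rolls (6+1) = 7. Cumulative: 105

Answer: 7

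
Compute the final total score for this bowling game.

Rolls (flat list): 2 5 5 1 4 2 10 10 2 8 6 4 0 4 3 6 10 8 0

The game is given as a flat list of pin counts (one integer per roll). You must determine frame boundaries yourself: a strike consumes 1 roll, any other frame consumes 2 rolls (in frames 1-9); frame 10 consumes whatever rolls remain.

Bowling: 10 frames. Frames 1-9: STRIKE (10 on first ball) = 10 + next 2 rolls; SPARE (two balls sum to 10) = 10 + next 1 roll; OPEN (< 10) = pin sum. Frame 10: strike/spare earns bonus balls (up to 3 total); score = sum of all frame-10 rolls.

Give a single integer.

Frame 1: OPEN (2+5=7). Cumulative: 7
Frame 2: OPEN (5+1=6). Cumulative: 13
Frame 3: OPEN (4+2=6). Cumulative: 19
Frame 4: STRIKE. 10 + next two rolls (10+2) = 22. Cumulative: 41
Frame 5: STRIKE. 10 + next two rolls (2+8) = 20. Cumulative: 61
Frame 6: SPARE (2+8=10). 10 + next roll (6) = 16. Cumulative: 77
Frame 7: SPARE (6+4=10). 10 + next roll (0) = 10. Cumulative: 87
Frame 8: OPEN (0+4=4). Cumulative: 91
Frame 9: OPEN (3+6=9). Cumulative: 100
Frame 10: STRIKE. Sum of all frame-10 rolls (10+8+0) = 18. Cumulative: 118

Answer: 118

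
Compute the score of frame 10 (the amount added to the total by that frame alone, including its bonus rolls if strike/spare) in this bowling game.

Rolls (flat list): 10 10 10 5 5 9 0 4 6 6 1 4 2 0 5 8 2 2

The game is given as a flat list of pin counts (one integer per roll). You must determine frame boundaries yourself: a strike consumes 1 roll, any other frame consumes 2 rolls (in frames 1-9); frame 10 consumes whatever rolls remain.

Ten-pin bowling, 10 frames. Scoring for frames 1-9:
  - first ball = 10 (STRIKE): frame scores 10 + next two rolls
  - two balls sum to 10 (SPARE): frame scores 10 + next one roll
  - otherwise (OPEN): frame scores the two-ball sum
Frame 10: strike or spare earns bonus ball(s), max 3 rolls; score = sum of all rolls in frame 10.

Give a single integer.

Answer: 12

Derivation:
Frame 1: STRIKE. 10 + next two rolls (10+10) = 30. Cumulative: 30
Frame 2: STRIKE. 10 + next two rolls (10+5) = 25. Cumulative: 55
Frame 3: STRIKE. 10 + next two rolls (5+5) = 20. Cumulative: 75
Frame 4: SPARE (5+5=10). 10 + next roll (9) = 19. Cumulative: 94
Frame 5: OPEN (9+0=9). Cumulative: 103
Frame 6: SPARE (4+6=10). 10 + next roll (6) = 16. Cumulative: 119
Frame 7: OPEN (6+1=7). Cumulative: 126
Frame 8: OPEN (4+2=6). Cumulative: 132
Frame 9: OPEN (0+5=5). Cumulative: 137
Frame 10: SPARE. Sum of all frame-10 rolls (8+2+2) = 12. Cumulative: 149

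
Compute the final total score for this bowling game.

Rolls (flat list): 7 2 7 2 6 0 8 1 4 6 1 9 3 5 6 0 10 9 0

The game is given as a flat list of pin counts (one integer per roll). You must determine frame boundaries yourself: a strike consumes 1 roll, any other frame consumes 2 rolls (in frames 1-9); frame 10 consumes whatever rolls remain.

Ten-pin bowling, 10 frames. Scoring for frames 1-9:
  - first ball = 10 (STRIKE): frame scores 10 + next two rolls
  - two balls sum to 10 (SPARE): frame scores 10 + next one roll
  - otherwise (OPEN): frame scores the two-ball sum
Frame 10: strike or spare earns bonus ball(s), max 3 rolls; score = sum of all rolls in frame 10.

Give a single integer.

Frame 1: OPEN (7+2=9). Cumulative: 9
Frame 2: OPEN (7+2=9). Cumulative: 18
Frame 3: OPEN (6+0=6). Cumulative: 24
Frame 4: OPEN (8+1=9). Cumulative: 33
Frame 5: SPARE (4+6=10). 10 + next roll (1) = 11. Cumulative: 44
Frame 6: SPARE (1+9=10). 10 + next roll (3) = 13. Cumulative: 57
Frame 7: OPEN (3+5=8). Cumulative: 65
Frame 8: OPEN (6+0=6). Cumulative: 71
Frame 9: STRIKE. 10 + next two rolls (9+0) = 19. Cumulative: 90
Frame 10: OPEN. Sum of all frame-10 rolls (9+0) = 9. Cumulative: 99

Answer: 99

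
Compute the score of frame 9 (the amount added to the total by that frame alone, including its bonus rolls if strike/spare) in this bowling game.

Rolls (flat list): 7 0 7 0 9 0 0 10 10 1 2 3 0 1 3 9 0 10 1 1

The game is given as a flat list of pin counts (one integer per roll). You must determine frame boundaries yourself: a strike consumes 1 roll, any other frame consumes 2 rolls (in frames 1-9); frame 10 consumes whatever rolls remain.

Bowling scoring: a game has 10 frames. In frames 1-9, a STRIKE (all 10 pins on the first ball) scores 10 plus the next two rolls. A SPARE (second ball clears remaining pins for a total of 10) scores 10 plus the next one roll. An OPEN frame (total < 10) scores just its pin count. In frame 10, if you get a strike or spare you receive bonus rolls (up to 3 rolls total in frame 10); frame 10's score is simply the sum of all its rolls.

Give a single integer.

Frame 1: OPEN (7+0=7). Cumulative: 7
Frame 2: OPEN (7+0=7). Cumulative: 14
Frame 3: OPEN (9+0=9). Cumulative: 23
Frame 4: SPARE (0+10=10). 10 + next roll (10) = 20. Cumulative: 43
Frame 5: STRIKE. 10 + next two rolls (1+2) = 13. Cumulative: 56
Frame 6: OPEN (1+2=3). Cumulative: 59
Frame 7: OPEN (3+0=3). Cumulative: 62
Frame 8: OPEN (1+3=4). Cumulative: 66
Frame 9: OPEN (9+0=9). Cumulative: 75
Frame 10: STRIKE. Sum of all frame-10 rolls (10+1+1) = 12. Cumulative: 87

Answer: 9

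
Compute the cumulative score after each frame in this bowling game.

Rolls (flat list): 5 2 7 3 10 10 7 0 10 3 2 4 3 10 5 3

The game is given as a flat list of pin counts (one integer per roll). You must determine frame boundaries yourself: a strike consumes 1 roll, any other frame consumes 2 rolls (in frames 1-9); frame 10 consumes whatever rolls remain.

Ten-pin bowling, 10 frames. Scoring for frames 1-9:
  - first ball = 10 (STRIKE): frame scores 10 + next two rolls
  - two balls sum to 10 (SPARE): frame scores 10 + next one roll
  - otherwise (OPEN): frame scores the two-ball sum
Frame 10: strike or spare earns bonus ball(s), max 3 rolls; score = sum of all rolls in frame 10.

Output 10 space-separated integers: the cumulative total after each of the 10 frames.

Frame 1: OPEN (5+2=7). Cumulative: 7
Frame 2: SPARE (7+3=10). 10 + next roll (10) = 20. Cumulative: 27
Frame 3: STRIKE. 10 + next two rolls (10+7) = 27. Cumulative: 54
Frame 4: STRIKE. 10 + next two rolls (7+0) = 17. Cumulative: 71
Frame 5: OPEN (7+0=7). Cumulative: 78
Frame 6: STRIKE. 10 + next two rolls (3+2) = 15. Cumulative: 93
Frame 7: OPEN (3+2=5). Cumulative: 98
Frame 8: OPEN (4+3=7). Cumulative: 105
Frame 9: STRIKE. 10 + next two rolls (5+3) = 18. Cumulative: 123
Frame 10: OPEN. Sum of all frame-10 rolls (5+3) = 8. Cumulative: 131

Answer: 7 27 54 71 78 93 98 105 123 131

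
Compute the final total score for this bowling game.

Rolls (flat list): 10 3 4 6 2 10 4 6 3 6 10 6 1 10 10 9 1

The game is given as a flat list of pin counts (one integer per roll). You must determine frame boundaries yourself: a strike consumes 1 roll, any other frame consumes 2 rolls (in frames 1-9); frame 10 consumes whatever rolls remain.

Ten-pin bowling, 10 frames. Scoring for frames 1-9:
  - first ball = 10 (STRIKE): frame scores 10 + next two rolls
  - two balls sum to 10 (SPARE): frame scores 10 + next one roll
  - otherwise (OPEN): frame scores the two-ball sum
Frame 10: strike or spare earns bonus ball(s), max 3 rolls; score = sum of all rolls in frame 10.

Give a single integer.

Frame 1: STRIKE. 10 + next two rolls (3+4) = 17. Cumulative: 17
Frame 2: OPEN (3+4=7). Cumulative: 24
Frame 3: OPEN (6+2=8). Cumulative: 32
Frame 4: STRIKE. 10 + next two rolls (4+6) = 20. Cumulative: 52
Frame 5: SPARE (4+6=10). 10 + next roll (3) = 13. Cumulative: 65
Frame 6: OPEN (3+6=9). Cumulative: 74
Frame 7: STRIKE. 10 + next two rolls (6+1) = 17. Cumulative: 91
Frame 8: OPEN (6+1=7). Cumulative: 98
Frame 9: STRIKE. 10 + next two rolls (10+9) = 29. Cumulative: 127
Frame 10: STRIKE. Sum of all frame-10 rolls (10+9+1) = 20. Cumulative: 147

Answer: 147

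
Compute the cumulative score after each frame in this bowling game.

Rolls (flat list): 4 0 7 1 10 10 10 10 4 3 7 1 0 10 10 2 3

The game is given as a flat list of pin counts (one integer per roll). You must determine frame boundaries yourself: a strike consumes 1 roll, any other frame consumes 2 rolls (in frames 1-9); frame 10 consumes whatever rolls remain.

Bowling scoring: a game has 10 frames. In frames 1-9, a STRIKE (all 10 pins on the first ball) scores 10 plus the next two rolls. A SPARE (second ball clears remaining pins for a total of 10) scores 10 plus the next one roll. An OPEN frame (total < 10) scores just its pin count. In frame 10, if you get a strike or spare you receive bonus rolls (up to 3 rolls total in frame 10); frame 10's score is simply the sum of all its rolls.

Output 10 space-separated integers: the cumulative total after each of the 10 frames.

Frame 1: OPEN (4+0=4). Cumulative: 4
Frame 2: OPEN (7+1=8). Cumulative: 12
Frame 3: STRIKE. 10 + next two rolls (10+10) = 30. Cumulative: 42
Frame 4: STRIKE. 10 + next two rolls (10+10) = 30. Cumulative: 72
Frame 5: STRIKE. 10 + next two rolls (10+4) = 24. Cumulative: 96
Frame 6: STRIKE. 10 + next two rolls (4+3) = 17. Cumulative: 113
Frame 7: OPEN (4+3=7). Cumulative: 120
Frame 8: OPEN (7+1=8). Cumulative: 128
Frame 9: SPARE (0+10=10). 10 + next roll (10) = 20. Cumulative: 148
Frame 10: STRIKE. Sum of all frame-10 rolls (10+2+3) = 15. Cumulative: 163

Answer: 4 12 42 72 96 113 120 128 148 163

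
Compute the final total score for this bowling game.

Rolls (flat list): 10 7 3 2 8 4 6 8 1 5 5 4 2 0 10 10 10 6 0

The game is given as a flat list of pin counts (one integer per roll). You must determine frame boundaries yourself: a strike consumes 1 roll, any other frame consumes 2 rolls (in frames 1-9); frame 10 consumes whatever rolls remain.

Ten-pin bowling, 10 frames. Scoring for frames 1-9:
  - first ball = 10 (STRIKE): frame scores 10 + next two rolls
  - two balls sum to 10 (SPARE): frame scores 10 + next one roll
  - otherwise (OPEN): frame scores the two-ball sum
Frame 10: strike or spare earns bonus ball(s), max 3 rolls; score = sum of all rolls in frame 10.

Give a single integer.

Answer: 155

Derivation:
Frame 1: STRIKE. 10 + next two rolls (7+3) = 20. Cumulative: 20
Frame 2: SPARE (7+3=10). 10 + next roll (2) = 12. Cumulative: 32
Frame 3: SPARE (2+8=10). 10 + next roll (4) = 14. Cumulative: 46
Frame 4: SPARE (4+6=10). 10 + next roll (8) = 18. Cumulative: 64
Frame 5: OPEN (8+1=9). Cumulative: 73
Frame 6: SPARE (5+5=10). 10 + next roll (4) = 14. Cumulative: 87
Frame 7: OPEN (4+2=6). Cumulative: 93
Frame 8: SPARE (0+10=10). 10 + next roll (10) = 20. Cumulative: 113
Frame 9: STRIKE. 10 + next two rolls (10+6) = 26. Cumulative: 139
Frame 10: STRIKE. Sum of all frame-10 rolls (10+6+0) = 16. Cumulative: 155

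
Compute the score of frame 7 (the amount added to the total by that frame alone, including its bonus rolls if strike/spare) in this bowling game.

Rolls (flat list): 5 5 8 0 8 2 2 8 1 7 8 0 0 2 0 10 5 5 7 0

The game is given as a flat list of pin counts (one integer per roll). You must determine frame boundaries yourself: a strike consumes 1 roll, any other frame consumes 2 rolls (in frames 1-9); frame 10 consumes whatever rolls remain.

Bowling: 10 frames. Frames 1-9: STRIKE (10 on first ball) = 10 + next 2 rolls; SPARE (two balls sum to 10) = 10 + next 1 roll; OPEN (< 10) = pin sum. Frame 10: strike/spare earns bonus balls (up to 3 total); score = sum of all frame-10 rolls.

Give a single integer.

Frame 1: SPARE (5+5=10). 10 + next roll (8) = 18. Cumulative: 18
Frame 2: OPEN (8+0=8). Cumulative: 26
Frame 3: SPARE (8+2=10). 10 + next roll (2) = 12. Cumulative: 38
Frame 4: SPARE (2+8=10). 10 + next roll (1) = 11. Cumulative: 49
Frame 5: OPEN (1+7=8). Cumulative: 57
Frame 6: OPEN (8+0=8). Cumulative: 65
Frame 7: OPEN (0+2=2). Cumulative: 67
Frame 8: SPARE (0+10=10). 10 + next roll (5) = 15. Cumulative: 82
Frame 9: SPARE (5+5=10). 10 + next roll (7) = 17. Cumulative: 99

Answer: 2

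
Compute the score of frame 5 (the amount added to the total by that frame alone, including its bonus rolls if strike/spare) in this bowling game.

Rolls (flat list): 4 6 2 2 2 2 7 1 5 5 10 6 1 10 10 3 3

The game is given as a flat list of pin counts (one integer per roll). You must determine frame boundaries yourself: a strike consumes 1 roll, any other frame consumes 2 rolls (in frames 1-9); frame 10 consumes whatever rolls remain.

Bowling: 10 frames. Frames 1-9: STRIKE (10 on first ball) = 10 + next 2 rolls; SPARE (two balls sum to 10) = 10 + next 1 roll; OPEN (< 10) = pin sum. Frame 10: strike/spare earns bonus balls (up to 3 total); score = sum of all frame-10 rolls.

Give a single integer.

Frame 1: SPARE (4+6=10). 10 + next roll (2) = 12. Cumulative: 12
Frame 2: OPEN (2+2=4). Cumulative: 16
Frame 3: OPEN (2+2=4). Cumulative: 20
Frame 4: OPEN (7+1=8). Cumulative: 28
Frame 5: SPARE (5+5=10). 10 + next roll (10) = 20. Cumulative: 48
Frame 6: STRIKE. 10 + next two rolls (6+1) = 17. Cumulative: 65
Frame 7: OPEN (6+1=7). Cumulative: 72

Answer: 20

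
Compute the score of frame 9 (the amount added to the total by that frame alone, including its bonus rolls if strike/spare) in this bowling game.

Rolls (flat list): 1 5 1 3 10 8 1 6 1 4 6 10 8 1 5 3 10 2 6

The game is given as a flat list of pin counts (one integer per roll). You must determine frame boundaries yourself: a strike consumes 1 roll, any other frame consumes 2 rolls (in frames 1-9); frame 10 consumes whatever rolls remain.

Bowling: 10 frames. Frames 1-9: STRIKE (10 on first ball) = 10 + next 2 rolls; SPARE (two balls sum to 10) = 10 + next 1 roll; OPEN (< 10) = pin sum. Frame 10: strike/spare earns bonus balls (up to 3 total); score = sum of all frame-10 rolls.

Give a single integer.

Frame 1: OPEN (1+5=6). Cumulative: 6
Frame 2: OPEN (1+3=4). Cumulative: 10
Frame 3: STRIKE. 10 + next two rolls (8+1) = 19. Cumulative: 29
Frame 4: OPEN (8+1=9). Cumulative: 38
Frame 5: OPEN (6+1=7). Cumulative: 45
Frame 6: SPARE (4+6=10). 10 + next roll (10) = 20. Cumulative: 65
Frame 7: STRIKE. 10 + next two rolls (8+1) = 19. Cumulative: 84
Frame 8: OPEN (8+1=9). Cumulative: 93
Frame 9: OPEN (5+3=8). Cumulative: 101
Frame 10: STRIKE. Sum of all frame-10 rolls (10+2+6) = 18. Cumulative: 119

Answer: 8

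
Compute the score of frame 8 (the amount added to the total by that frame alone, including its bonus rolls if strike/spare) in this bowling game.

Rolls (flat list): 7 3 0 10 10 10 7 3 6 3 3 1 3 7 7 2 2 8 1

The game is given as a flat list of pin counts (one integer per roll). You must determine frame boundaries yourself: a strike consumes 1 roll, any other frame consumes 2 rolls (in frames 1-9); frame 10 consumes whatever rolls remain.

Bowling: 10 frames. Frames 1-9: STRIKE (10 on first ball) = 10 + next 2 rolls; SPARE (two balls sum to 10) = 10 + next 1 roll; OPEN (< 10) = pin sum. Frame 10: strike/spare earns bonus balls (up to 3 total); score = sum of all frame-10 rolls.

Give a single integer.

Answer: 17

Derivation:
Frame 1: SPARE (7+3=10). 10 + next roll (0) = 10. Cumulative: 10
Frame 2: SPARE (0+10=10). 10 + next roll (10) = 20. Cumulative: 30
Frame 3: STRIKE. 10 + next two rolls (10+7) = 27. Cumulative: 57
Frame 4: STRIKE. 10 + next two rolls (7+3) = 20. Cumulative: 77
Frame 5: SPARE (7+3=10). 10 + next roll (6) = 16. Cumulative: 93
Frame 6: OPEN (6+3=9). Cumulative: 102
Frame 7: OPEN (3+1=4). Cumulative: 106
Frame 8: SPARE (3+7=10). 10 + next roll (7) = 17. Cumulative: 123
Frame 9: OPEN (7+2=9). Cumulative: 132
Frame 10: SPARE. Sum of all frame-10 rolls (2+8+1) = 11. Cumulative: 143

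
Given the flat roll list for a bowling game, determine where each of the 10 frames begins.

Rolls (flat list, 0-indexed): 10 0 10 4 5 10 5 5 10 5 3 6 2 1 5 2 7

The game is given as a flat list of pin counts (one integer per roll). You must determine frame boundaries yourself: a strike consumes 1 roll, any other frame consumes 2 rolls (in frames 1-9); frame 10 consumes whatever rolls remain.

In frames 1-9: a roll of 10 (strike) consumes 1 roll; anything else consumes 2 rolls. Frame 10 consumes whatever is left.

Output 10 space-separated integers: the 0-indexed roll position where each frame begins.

Answer: 0 1 3 5 6 8 9 11 13 15

Derivation:
Frame 1 starts at roll index 0: roll=10 (strike), consumes 1 roll
Frame 2 starts at roll index 1: rolls=0,10 (sum=10), consumes 2 rolls
Frame 3 starts at roll index 3: rolls=4,5 (sum=9), consumes 2 rolls
Frame 4 starts at roll index 5: roll=10 (strike), consumes 1 roll
Frame 5 starts at roll index 6: rolls=5,5 (sum=10), consumes 2 rolls
Frame 6 starts at roll index 8: roll=10 (strike), consumes 1 roll
Frame 7 starts at roll index 9: rolls=5,3 (sum=8), consumes 2 rolls
Frame 8 starts at roll index 11: rolls=6,2 (sum=8), consumes 2 rolls
Frame 9 starts at roll index 13: rolls=1,5 (sum=6), consumes 2 rolls
Frame 10 starts at roll index 15: 2 remaining rolls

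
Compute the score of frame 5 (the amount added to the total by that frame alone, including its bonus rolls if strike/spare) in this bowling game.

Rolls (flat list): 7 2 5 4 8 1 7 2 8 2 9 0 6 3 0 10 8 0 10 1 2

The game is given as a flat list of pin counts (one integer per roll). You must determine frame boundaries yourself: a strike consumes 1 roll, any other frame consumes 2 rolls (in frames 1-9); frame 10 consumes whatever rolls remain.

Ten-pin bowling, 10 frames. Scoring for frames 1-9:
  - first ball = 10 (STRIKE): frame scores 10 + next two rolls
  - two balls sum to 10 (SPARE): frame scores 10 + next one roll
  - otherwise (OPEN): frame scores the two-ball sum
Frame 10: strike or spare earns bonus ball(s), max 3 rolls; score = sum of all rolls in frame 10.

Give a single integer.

Frame 1: OPEN (7+2=9). Cumulative: 9
Frame 2: OPEN (5+4=9). Cumulative: 18
Frame 3: OPEN (8+1=9). Cumulative: 27
Frame 4: OPEN (7+2=9). Cumulative: 36
Frame 5: SPARE (8+2=10). 10 + next roll (9) = 19. Cumulative: 55
Frame 6: OPEN (9+0=9). Cumulative: 64
Frame 7: OPEN (6+3=9). Cumulative: 73

Answer: 19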